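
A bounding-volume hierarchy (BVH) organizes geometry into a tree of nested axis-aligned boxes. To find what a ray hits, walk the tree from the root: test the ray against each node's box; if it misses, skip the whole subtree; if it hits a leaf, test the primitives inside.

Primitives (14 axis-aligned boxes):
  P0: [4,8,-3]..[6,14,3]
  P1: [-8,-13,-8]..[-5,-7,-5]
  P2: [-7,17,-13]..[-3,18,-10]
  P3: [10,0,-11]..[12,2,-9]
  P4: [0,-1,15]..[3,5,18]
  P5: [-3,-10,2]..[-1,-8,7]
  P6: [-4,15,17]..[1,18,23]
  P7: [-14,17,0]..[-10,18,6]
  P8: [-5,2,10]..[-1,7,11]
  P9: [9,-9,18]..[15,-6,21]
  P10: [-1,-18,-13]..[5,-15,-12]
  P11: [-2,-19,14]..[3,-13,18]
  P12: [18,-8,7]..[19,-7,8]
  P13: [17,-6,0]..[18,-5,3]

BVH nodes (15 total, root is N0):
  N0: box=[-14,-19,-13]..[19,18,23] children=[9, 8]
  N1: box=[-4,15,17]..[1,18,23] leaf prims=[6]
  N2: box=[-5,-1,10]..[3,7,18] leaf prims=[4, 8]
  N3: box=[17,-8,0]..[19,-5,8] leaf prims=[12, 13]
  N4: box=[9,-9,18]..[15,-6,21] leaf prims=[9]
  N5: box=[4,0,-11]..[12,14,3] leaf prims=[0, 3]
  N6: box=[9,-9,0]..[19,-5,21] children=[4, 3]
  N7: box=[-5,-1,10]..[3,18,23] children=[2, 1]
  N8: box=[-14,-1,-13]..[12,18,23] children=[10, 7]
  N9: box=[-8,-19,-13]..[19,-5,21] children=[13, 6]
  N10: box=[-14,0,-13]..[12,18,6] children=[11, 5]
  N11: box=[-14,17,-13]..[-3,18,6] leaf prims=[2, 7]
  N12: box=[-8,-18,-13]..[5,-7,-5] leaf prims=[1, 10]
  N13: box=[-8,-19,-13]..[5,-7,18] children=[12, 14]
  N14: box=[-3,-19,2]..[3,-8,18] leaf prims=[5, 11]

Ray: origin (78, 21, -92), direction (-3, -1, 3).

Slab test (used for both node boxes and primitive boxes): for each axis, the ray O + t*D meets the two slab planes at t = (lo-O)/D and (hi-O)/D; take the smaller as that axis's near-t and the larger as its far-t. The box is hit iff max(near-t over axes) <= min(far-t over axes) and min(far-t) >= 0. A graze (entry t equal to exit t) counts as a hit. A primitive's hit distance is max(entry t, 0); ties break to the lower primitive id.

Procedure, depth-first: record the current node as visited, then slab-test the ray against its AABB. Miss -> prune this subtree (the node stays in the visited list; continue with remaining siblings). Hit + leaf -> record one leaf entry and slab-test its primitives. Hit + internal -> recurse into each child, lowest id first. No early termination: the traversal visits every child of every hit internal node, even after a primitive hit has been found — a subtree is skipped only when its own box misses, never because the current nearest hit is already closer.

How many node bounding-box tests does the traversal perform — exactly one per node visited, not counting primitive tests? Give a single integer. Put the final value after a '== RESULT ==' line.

Traverse from the root:
N0 x:[59/3,92/3] y:[3,40] z:[79/3,115/3] -> hit [79/3,92/3], descend [8, 9]
  N8 x:[22,92/3] y:[3,22] z:[79/3,115/3] -> miss, prune
  N9 x:[59/3,86/3] y:[26,40] z:[79/3,113/3] -> hit [79/3,86/3], descend [6, 13]
    N6 x:[59/3,23] y:[26,30] z:[92/3,113/3] -> miss, prune
    N13 x:[73/3,86/3] y:[28,40] z:[79/3,110/3] -> hit [28,86/3], descend [12, 14]
      N12 x:[73/3,86/3] y:[28,39] z:[79/3,29] -> hit [28,86/3] leaf, test {P1@t=28, P10(miss)}
      N14 x:[25,27] y:[29,40] z:[94/3,110/3] -> miss, prune

Summary -> nodes [0, 8, 9, 6, 13, 12, 14]; box-tests=7; leaf-entries=1; first=P1

== RESULT ==
7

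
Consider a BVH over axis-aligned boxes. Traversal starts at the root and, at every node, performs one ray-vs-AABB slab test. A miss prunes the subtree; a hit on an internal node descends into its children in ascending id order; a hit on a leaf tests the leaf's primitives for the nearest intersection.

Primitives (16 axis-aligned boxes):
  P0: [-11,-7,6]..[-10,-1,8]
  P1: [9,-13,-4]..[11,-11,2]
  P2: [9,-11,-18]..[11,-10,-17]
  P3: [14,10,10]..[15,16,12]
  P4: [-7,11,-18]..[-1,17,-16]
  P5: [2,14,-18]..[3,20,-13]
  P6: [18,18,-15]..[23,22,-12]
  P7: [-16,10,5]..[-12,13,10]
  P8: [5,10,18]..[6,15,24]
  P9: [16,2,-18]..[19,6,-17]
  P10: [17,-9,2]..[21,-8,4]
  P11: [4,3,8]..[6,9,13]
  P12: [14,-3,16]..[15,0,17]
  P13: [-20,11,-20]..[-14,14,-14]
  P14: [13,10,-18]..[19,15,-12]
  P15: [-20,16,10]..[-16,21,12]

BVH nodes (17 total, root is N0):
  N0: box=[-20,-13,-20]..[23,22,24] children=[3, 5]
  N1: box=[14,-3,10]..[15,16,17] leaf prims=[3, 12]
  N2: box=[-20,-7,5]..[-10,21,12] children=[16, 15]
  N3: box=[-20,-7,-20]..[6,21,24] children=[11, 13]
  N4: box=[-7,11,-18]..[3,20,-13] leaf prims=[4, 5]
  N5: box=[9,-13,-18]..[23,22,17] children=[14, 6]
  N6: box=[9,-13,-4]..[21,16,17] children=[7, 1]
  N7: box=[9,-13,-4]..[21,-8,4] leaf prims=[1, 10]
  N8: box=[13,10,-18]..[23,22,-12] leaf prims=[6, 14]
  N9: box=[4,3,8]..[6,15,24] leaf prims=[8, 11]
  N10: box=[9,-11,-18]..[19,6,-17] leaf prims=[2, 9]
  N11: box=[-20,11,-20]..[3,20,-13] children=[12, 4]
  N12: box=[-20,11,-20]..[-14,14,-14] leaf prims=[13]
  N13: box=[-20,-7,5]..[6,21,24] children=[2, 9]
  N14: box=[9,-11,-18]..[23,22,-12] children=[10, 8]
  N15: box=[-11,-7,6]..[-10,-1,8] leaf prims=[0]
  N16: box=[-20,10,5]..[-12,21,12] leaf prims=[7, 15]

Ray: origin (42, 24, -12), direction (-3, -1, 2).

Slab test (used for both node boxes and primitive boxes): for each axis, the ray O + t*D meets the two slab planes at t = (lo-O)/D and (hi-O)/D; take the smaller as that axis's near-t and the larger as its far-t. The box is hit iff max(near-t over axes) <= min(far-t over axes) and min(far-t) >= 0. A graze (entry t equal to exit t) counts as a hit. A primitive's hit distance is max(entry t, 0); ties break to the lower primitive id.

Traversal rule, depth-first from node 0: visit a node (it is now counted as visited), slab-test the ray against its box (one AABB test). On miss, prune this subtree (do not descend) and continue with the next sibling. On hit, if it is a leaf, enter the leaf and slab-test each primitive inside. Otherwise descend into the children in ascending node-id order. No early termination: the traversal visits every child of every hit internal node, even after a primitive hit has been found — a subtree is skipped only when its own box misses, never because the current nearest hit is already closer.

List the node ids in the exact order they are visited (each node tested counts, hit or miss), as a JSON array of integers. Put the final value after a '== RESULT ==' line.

Trace the traversal:
N0 x:[19/3,62/3] y:[2,37] z:[-4,18] -> hit [19/3,18], descend [3, 5]
  N3 x:[12,62/3] y:[3,31] z:[-4,18] -> hit [12,18], descend [11, 13]
    N11 x:[13,62/3] y:[4,13] z:[-4,-1/2] -> miss, prune
    N13 x:[12,62/3] y:[3,31] z:[17/2,18] -> hit [12,18], descend [2, 9]
      N2 x:[52/3,62/3] y:[3,31] z:[17/2,12] -> miss, prune
      N9 x:[12,38/3] y:[9,21] z:[10,18] -> hit [12,38/3] leaf, test {P8(miss), P11(miss)}
  N5 x:[19/3,11] y:[2,37] z:[-3,29/2] -> hit [19/3,11], descend [6, 14]
    N6 x:[7,11] y:[8,37] z:[4,29/2] -> hit [8,11], descend [1, 7]
      N1 x:[9,28/3] y:[8,27] z:[11,29/2] -> miss, prune
      N7 x:[7,11] y:[32,37] z:[4,8] -> miss, prune
    N14 x:[19/3,11] y:[2,35] z:[-3,0] -> miss, prune

order=[0, 3, 11, 13, 2, 9, 5, 6, 1, 7, 14]  |boxes|=11  |leaves|=1  hit=miss

== RESULT ==
[0, 3, 11, 13, 2, 9, 5, 6, 1, 7, 14]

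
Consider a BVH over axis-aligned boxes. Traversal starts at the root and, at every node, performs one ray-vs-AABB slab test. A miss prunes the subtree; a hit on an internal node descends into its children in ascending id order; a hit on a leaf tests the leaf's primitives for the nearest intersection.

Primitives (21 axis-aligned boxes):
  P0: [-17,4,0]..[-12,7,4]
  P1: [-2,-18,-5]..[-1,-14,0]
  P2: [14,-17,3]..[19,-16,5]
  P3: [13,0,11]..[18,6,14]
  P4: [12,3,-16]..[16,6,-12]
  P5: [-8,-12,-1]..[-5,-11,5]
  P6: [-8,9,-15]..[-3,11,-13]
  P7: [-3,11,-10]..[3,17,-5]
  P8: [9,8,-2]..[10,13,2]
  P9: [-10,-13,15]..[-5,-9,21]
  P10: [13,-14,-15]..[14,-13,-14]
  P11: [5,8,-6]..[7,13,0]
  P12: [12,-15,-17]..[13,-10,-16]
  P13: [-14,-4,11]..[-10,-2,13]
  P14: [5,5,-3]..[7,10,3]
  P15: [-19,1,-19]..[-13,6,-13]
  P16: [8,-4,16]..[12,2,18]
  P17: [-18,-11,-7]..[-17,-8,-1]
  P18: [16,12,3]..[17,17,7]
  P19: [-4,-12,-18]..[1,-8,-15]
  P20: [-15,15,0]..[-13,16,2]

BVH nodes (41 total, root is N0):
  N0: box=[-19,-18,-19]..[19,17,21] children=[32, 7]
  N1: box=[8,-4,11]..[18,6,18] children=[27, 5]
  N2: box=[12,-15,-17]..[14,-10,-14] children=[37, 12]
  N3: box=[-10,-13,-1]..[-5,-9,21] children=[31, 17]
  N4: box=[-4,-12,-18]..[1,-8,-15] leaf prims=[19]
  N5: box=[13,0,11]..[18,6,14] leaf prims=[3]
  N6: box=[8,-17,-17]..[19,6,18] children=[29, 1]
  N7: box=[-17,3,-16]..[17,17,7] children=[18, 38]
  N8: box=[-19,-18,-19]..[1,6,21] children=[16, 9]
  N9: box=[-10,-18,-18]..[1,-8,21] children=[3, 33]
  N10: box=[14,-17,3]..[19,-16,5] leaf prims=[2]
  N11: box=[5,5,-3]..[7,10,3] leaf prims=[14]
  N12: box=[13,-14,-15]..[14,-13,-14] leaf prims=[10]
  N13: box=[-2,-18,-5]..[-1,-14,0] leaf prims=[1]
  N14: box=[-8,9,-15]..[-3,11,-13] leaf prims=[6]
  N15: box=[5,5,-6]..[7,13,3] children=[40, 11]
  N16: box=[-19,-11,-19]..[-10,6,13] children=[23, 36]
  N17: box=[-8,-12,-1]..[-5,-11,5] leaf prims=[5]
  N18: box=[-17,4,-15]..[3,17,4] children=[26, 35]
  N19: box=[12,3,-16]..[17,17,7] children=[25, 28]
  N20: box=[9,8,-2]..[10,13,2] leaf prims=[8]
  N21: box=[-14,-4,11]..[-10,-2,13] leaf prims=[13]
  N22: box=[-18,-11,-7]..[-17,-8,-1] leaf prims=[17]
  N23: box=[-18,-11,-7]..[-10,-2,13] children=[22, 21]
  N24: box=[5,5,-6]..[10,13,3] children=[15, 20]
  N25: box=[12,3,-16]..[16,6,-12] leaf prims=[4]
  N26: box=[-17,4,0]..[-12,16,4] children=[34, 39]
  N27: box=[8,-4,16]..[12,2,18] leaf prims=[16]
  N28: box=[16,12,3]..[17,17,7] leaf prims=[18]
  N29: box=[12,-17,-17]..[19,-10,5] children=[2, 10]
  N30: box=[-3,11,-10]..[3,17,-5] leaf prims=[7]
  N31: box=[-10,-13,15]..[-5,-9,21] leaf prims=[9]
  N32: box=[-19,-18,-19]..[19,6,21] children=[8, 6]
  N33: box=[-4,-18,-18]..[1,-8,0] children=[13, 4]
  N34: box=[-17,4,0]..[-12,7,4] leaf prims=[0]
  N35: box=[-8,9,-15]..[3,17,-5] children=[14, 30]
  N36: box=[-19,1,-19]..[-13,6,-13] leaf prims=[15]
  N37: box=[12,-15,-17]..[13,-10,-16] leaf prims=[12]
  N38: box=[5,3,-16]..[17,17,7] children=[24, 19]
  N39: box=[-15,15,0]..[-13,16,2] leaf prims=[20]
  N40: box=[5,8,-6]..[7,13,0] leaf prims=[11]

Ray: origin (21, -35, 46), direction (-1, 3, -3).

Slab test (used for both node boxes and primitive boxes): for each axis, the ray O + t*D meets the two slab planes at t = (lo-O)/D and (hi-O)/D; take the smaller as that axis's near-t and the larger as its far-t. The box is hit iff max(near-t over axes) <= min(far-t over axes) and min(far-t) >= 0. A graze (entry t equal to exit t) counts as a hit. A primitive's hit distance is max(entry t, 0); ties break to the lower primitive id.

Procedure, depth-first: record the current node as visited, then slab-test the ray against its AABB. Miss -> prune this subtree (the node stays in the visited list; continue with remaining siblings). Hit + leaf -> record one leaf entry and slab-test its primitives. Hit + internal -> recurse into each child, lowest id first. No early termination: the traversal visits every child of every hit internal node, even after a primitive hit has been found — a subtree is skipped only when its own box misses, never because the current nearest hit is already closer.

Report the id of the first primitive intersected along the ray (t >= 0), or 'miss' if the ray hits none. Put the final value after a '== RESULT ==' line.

Trace the traversal:
N0 x:[2,40] y:[17/3,52/3] z:[25/3,65/3] -> hit [25/3,52/3], descend [7, 32]
  N7 x:[4,38] y:[38/3,52/3] z:[13,62/3] -> hit [13,52/3], descend [18, 38]
    N18 x:[18,38] y:[13,52/3] z:[14,61/3] -> miss, prune
    N38 x:[4,16] y:[38/3,52/3] z:[13,62/3] -> hit [13,16], descend [19, 24]
      N19 x:[4,9] y:[38/3,52/3] z:[13,62/3] -> miss, prune
      N24 x:[11,16] y:[40/3,16] z:[43/3,52/3] -> hit [43/3,16], descend [15, 20]
        N15 x:[14,16] y:[40/3,16] z:[43/3,52/3] -> hit [43/3,16], descend [11, 40]
          N11 x:[14,16] y:[40/3,15] z:[43/3,49/3] -> hit [43/3,15] leaf, test {P14@t=43/3}
          N40 x:[14,16] y:[43/3,16] z:[46/3,52/3] -> hit [46/3,16] leaf, test {P11@t=46/3}
        N20 x:[11,12] y:[43/3,16] z:[44/3,16] -> miss, prune
  N32 x:[2,40] y:[17/3,41/3] z:[25/3,65/3] -> hit [25/3,41/3], descend [6, 8]
    N6 x:[2,13] y:[6,41/3] z:[28/3,21] -> hit [28/3,13], descend [1, 29]
      N1 x:[3,13] y:[31/3,41/3] z:[28/3,35/3] -> hit [31/3,35/3], descend [5, 27]
        N5 x:[3,8] y:[35/3,41/3] z:[32/3,35/3] -> miss, prune
        N27 x:[9,13] y:[31/3,37/3] z:[28/3,10] -> miss, prune
      N29 x:[2,9] y:[6,25/3] z:[41/3,21] -> miss, prune
    N8 x:[20,40] y:[17/3,41/3] z:[25/3,65/3] -> miss, prune

order=[0, 7, 18, 38, 19, 24, 15, 11, 40, 20, 32, 6, 1, 5, 27, 29, 8]  |boxes|=17  |leaves|=2  hit=P14

== RESULT ==
14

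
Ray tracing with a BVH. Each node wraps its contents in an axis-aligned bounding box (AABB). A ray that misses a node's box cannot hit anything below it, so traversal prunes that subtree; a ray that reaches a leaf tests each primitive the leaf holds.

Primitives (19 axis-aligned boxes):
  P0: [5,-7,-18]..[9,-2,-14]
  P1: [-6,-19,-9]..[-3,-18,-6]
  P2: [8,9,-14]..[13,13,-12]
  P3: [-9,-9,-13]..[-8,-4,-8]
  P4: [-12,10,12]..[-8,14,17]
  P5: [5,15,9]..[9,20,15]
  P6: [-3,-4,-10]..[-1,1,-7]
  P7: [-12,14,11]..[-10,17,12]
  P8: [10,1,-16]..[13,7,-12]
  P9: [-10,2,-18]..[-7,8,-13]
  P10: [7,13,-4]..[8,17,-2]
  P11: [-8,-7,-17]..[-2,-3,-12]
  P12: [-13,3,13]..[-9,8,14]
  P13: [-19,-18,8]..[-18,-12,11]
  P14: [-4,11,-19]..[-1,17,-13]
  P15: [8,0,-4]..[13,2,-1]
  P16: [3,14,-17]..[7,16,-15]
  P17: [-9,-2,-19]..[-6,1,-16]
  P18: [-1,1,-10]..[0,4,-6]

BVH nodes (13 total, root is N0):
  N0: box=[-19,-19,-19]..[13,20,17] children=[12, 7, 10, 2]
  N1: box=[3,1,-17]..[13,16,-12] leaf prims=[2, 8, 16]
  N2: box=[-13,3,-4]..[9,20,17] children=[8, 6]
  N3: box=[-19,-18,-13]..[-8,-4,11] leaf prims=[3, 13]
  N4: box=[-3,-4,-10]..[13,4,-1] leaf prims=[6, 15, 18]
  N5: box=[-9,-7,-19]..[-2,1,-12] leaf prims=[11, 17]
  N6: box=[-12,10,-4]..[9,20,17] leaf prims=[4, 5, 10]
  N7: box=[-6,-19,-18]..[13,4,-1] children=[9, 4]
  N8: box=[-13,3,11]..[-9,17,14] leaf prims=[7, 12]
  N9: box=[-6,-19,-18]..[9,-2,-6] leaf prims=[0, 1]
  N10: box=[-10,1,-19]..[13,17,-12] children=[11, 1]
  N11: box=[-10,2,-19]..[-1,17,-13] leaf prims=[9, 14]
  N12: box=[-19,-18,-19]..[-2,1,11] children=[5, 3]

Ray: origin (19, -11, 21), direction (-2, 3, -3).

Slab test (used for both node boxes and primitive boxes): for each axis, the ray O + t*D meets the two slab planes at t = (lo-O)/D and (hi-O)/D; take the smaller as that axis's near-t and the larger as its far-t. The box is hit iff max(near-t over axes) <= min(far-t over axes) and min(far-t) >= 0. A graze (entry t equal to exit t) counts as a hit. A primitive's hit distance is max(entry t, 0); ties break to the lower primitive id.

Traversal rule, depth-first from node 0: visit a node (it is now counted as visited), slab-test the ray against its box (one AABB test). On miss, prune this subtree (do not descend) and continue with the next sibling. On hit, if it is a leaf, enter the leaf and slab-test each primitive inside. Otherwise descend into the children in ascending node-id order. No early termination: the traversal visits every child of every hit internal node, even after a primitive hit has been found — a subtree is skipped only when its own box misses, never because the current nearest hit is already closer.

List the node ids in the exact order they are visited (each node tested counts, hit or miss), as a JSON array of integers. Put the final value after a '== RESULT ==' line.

Trace the traversal:
N0 x:[3,19] y:[-8/3,31/3] z:[4/3,40/3] -> hit [3,31/3], descend [2, 7, 10, 12]
  N2 x:[5,16] y:[14/3,31/3] z:[4/3,25/3] -> hit [5,25/3], descend [6, 8]
    N6 x:[5,31/2] y:[7,31/3] z:[4/3,25/3] -> hit [7,25/3] leaf, test {P4(miss), P5(miss), P10(miss)}
    N8 x:[14,16] y:[14/3,28/3] z:[7/3,10/3] -> miss, prune
  N7 x:[3,25/2] y:[-8/3,5] z:[22/3,13] -> miss, prune
  N10 x:[3,29/2] y:[4,28/3] z:[11,40/3] -> miss, prune
  N12 x:[21/2,19] y:[-7/3,4] z:[10/3,40/3] -> miss, prune

Summary -> nodes [0, 2, 6, 8, 7, 10, 12]; box-tests=7; leaf-entries=1; first=miss

== RESULT ==
[0, 2, 6, 8, 7, 10, 12]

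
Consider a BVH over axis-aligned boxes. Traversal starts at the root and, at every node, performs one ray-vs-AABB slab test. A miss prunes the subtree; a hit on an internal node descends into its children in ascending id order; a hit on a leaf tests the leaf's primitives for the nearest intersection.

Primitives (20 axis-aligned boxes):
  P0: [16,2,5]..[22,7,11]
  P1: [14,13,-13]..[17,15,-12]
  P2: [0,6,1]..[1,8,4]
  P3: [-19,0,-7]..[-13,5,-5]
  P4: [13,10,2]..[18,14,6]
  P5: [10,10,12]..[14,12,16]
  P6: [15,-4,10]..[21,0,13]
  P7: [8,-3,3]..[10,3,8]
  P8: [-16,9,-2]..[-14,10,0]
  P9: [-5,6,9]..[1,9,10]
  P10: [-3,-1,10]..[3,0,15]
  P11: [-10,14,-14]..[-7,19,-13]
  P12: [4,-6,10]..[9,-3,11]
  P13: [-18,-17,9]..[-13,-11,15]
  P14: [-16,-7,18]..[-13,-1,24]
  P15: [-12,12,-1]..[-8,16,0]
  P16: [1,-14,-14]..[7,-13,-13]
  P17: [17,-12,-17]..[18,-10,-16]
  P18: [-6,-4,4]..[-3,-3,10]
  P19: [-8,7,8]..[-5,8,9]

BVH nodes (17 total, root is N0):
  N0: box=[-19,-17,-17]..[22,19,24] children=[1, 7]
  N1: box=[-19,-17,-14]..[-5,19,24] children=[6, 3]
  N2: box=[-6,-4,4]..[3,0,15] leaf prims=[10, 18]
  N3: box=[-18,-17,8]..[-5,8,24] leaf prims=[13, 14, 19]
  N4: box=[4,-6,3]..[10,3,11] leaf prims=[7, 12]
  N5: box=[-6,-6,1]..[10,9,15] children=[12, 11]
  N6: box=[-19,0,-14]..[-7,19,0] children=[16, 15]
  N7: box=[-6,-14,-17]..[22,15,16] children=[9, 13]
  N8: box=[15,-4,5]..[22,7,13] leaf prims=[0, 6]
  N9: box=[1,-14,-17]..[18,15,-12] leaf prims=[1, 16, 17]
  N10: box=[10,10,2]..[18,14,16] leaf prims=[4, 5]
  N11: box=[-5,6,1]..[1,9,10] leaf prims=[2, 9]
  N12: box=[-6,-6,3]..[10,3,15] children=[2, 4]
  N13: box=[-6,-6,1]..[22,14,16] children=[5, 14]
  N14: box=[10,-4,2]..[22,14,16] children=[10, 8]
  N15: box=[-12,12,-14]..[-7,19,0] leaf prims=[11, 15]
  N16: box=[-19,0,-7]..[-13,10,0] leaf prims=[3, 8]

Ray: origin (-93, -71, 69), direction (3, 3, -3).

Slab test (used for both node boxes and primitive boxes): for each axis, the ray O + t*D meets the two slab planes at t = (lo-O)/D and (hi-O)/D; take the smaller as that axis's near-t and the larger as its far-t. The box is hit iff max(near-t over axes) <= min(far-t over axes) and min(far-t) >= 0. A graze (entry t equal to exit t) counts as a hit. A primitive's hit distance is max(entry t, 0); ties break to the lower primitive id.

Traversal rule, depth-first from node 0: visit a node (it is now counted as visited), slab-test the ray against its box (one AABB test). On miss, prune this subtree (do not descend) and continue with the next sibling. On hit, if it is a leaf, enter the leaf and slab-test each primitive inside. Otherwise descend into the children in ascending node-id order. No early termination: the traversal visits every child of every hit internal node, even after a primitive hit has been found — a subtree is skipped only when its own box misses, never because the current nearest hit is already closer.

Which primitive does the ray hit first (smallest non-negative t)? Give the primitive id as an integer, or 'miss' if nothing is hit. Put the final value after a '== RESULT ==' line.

Traverse from the root:
N0 x:[74/3,115/3] y:[18,30] z:[15,86/3] -> hit [74/3,86/3], descend [1, 7]
  N1 x:[74/3,88/3] y:[18,30] z:[15,83/3] -> hit [74/3,83/3], descend [3, 6]
    N3 x:[25,88/3] y:[18,79/3] z:[15,61/3] -> miss, prune
    N6 x:[74/3,86/3] y:[71/3,30] z:[23,83/3] -> hit [74/3,83/3], descend [15, 16]
      N15 x:[27,86/3] y:[83/3,30] z:[23,83/3] -> hit [83/3,83/3] leaf, test {P11(miss), P15(miss)}
      N16 x:[74/3,80/3] y:[71/3,27] z:[23,76/3] -> hit [74/3,76/3] leaf, test {P3@t=74/3, P8(miss)}
  N7 x:[29,115/3] y:[19,86/3] z:[53/3,86/3] -> miss, prune

Visited [0, 1, 3, 6, 15, 16, 7]. Tests: 7 box, 2 leaf. Nearest: P3.

== RESULT ==
3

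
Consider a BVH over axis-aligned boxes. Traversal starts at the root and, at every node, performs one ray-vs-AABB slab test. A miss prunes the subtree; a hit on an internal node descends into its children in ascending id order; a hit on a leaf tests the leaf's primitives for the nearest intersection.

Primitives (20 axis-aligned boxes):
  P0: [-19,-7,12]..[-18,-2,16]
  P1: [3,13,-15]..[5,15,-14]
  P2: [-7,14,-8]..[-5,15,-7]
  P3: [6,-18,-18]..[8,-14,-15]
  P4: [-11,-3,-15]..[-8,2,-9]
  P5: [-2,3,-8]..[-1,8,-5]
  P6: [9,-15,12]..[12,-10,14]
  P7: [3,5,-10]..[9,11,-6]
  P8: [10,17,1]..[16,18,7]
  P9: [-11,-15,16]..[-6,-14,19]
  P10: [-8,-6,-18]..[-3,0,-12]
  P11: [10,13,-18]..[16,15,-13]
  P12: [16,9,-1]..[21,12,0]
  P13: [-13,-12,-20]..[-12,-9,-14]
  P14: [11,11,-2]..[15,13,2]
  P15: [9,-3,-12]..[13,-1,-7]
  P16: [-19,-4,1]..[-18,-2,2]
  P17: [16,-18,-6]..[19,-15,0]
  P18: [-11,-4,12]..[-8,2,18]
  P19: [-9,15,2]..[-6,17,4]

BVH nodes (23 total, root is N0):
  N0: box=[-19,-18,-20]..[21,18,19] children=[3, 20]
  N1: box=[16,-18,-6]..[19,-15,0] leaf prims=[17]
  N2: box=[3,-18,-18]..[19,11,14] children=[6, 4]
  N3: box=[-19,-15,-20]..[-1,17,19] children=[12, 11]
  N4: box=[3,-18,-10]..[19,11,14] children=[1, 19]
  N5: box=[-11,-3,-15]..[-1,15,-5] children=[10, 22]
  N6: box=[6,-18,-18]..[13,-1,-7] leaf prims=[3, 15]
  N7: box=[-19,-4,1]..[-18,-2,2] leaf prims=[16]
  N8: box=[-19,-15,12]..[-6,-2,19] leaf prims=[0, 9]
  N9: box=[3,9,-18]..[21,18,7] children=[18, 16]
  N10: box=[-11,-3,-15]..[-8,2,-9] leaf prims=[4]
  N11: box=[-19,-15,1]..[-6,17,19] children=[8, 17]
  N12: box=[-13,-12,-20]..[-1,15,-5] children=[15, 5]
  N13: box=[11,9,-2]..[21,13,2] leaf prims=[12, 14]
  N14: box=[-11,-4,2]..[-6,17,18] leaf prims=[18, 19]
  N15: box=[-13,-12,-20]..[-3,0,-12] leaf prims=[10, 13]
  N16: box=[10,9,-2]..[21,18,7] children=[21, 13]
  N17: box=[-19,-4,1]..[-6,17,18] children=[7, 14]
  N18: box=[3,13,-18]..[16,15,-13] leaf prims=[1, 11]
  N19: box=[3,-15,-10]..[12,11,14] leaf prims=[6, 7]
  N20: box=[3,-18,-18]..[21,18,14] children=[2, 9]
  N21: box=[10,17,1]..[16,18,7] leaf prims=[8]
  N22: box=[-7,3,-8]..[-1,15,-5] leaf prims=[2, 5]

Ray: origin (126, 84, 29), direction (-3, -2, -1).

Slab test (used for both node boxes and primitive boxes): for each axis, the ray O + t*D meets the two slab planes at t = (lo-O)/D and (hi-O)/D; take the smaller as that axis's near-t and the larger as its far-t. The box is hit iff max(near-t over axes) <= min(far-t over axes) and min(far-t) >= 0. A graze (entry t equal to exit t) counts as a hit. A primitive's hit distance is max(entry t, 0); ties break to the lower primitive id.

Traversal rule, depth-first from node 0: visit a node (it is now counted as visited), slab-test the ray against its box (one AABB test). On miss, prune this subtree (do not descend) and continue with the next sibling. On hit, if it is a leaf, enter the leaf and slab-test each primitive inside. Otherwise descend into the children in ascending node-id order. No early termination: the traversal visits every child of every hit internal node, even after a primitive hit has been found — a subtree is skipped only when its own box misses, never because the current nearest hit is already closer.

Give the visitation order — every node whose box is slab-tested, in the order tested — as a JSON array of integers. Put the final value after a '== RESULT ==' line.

Walk:
N0 x:[35,145/3] y:[33,51] z:[10,49] -> hit [35,145/3], descend [3, 20]
  N3 x:[127/3,145/3] y:[67/2,99/2] z:[10,49] -> hit [127/3,145/3], descend [11, 12]
    N11 x:[44,145/3] y:[67/2,99/2] z:[10,28] -> miss, prune
    N12 x:[127/3,139/3] y:[69/2,48] z:[34,49] -> hit [127/3,139/3], descend [5, 15]
      N5 x:[127/3,137/3] y:[69/2,87/2] z:[34,44] -> hit [127/3,87/2], descend [10, 22]
        N10 x:[134/3,137/3] y:[41,87/2] z:[38,44] -> miss, prune
        N22 x:[127/3,133/3] y:[69/2,81/2] z:[34,37] -> miss, prune
      N15 x:[43,139/3] y:[42,48] z:[41,49] -> hit [43,139/3] leaf, test {P10@t=43, P13(miss)}
  N20 x:[35,41] y:[33,51] z:[15,47] -> hit [35,41], descend [2, 9]
    N2 x:[107/3,41] y:[73/2,51] z:[15,47] -> hit [73/2,41], descend [4, 6]
      N4 x:[107/3,41] y:[73/2,51] z:[15,39] -> hit [73/2,39], descend [1, 19]
        N1 x:[107/3,110/3] y:[99/2,51] z:[29,35] -> miss, prune
        N19 x:[38,41] y:[73/2,99/2] z:[15,39] -> hit [38,39] leaf, test {P6(miss), P7@t=39}
      N6 x:[113/3,40] y:[85/2,51] z:[36,47] -> miss, prune
    N9 x:[35,41] y:[33,75/2] z:[22,47] -> hit [35,75/2], descend [16, 18]
      N16 x:[35,116/3] y:[33,75/2] z:[22,31] -> miss, prune
      N18 x:[110/3,41] y:[69/2,71/2] z:[42,47] -> miss, prune

order=[0, 3, 11, 12, 5, 10, 22, 15, 20, 2, 4, 1, 19, 6, 9, 16, 18]  |boxes|=17  |leaves|=2  hit=P7

== RESULT ==
[0, 3, 11, 12, 5, 10, 22, 15, 20, 2, 4, 1, 19, 6, 9, 16, 18]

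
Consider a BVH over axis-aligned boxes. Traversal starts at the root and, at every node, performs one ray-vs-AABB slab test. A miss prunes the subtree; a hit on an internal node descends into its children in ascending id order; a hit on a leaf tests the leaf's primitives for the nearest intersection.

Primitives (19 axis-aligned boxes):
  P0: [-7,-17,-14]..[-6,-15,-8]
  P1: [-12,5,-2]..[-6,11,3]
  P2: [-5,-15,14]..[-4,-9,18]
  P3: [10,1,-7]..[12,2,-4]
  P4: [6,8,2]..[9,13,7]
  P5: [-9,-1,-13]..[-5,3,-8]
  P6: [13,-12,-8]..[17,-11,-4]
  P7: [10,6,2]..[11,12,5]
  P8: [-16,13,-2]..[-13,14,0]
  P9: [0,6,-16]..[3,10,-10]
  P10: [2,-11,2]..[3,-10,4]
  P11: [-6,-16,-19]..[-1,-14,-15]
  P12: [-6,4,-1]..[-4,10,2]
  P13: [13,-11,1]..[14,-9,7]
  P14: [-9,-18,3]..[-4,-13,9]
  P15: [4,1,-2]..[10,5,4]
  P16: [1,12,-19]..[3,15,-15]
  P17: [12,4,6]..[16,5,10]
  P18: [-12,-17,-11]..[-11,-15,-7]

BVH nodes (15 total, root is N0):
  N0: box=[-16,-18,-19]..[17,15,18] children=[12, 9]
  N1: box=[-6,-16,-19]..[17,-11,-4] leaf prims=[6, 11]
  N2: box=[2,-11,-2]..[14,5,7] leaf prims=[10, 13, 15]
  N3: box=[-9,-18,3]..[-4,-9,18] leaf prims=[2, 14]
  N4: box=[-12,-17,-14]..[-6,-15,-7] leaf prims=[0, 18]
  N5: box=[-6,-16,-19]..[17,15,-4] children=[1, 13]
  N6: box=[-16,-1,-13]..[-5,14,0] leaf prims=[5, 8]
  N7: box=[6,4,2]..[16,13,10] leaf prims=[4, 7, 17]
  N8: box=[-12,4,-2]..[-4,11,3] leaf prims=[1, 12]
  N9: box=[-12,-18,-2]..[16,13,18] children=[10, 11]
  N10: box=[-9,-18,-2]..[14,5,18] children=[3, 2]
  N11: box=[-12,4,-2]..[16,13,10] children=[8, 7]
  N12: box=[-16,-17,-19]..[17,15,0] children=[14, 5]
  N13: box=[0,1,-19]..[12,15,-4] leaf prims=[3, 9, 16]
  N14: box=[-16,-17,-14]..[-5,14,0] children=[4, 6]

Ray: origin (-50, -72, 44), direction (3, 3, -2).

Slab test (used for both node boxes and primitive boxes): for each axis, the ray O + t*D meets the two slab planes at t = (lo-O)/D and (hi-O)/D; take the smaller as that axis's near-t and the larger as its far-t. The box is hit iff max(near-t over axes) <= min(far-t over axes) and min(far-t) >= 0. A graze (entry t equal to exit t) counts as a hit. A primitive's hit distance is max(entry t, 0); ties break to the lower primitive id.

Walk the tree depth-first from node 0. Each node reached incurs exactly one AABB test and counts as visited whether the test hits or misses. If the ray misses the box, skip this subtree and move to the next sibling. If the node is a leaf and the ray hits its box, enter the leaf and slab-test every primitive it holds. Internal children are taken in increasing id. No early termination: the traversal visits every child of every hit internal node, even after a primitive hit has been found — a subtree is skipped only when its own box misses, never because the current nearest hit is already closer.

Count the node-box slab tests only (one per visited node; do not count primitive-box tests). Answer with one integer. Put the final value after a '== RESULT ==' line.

Traverse from the root:
N0 x:[34/3,67/3] y:[18,29] z:[13,63/2] -> hit [18,67/3], descend [9, 12]
  N9 x:[38/3,22] y:[18,85/3] z:[13,23] -> hit [18,22], descend [10, 11]
    N10 x:[41/3,64/3] y:[18,77/3] z:[13,23] -> hit [18,64/3], descend [2, 3]
      N2 x:[52/3,64/3] y:[61/3,77/3] z:[37/2,23] -> hit [61/3,64/3] leaf, test {P10(miss), P13@t=21, P15(miss)}
      N3 x:[41/3,46/3] y:[18,21] z:[13,41/2] -> miss, prune
    N11 x:[38/3,22] y:[76/3,85/3] z:[17,23] -> miss, prune
  N12 x:[34/3,67/3] y:[55/3,29] z:[22,63/2] -> hit [22,67/3], descend [5, 14]
    N5 x:[44/3,67/3] y:[56/3,29] z:[24,63/2] -> miss, prune
    N14 x:[34/3,15] y:[55/3,86/3] z:[22,29] -> miss, prune

9 AABB tests over nodes [0, 9, 10, 2, 3, 11, 12, 5, 14]; 1 leaf entered; closest P13.

== RESULT ==
9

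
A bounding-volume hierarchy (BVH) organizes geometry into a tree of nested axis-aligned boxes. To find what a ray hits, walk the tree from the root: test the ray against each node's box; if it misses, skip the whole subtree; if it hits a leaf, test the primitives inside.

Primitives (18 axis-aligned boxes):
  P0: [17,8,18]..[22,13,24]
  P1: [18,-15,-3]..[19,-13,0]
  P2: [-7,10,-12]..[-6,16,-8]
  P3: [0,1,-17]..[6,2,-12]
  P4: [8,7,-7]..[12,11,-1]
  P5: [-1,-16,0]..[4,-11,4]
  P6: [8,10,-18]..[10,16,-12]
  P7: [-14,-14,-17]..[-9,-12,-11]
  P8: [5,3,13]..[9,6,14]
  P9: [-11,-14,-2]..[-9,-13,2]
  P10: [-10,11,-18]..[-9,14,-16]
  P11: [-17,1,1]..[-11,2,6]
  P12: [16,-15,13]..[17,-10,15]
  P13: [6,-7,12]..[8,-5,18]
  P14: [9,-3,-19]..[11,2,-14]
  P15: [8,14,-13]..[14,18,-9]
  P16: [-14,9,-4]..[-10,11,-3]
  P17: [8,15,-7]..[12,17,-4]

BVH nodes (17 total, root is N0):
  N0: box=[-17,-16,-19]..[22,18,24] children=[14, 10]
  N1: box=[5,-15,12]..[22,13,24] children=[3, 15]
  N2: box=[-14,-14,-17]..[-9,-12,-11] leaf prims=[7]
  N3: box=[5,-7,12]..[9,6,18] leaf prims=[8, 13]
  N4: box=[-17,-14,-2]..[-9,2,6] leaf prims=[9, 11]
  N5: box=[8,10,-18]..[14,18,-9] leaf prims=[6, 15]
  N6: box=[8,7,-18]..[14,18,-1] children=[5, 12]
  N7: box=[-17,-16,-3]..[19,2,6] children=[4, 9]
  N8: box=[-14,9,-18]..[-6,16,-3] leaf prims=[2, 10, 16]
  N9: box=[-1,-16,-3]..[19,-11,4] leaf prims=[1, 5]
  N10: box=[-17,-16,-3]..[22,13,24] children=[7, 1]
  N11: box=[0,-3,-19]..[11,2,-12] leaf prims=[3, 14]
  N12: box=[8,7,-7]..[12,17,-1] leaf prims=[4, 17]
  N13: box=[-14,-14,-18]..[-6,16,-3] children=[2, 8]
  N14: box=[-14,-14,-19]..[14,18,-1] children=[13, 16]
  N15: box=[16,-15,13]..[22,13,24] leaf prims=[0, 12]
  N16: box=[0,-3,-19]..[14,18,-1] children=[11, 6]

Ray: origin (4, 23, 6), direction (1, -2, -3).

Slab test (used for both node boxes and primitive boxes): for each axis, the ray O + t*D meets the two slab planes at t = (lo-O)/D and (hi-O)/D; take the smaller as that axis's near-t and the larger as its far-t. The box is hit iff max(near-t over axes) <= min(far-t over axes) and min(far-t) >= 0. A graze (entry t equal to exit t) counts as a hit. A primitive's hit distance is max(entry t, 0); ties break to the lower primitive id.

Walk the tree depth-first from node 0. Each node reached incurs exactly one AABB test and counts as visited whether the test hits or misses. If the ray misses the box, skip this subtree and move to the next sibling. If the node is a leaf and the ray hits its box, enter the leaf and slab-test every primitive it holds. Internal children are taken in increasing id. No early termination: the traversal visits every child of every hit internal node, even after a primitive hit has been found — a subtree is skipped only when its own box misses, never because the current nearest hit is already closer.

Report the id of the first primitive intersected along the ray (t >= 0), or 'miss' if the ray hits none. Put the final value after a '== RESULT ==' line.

Traverse from the root:
N0 x:[-21,18] y:[5/2,39/2] z:[-6,25/3] -> hit [5/2,25/3], descend [10, 14]
  N10 x:[-21,18] y:[5,39/2] z:[-6,3] -> miss, prune
  N14 x:[-18,10] y:[5/2,37/2] z:[7/3,25/3] -> hit [5/2,25/3], descend [13, 16]
    N13 x:[-18,-10] y:[7/2,37/2] z:[3,8] -> miss, prune
    N16 x:[-4,10] y:[5/2,13] z:[7/3,25/3] -> hit [5/2,25/3], descend [6, 11]
      N6 x:[4,10] y:[5/2,8] z:[7/3,8] -> hit [4,8], descend [5, 12]
        N5 x:[4,10] y:[5/2,13/2] z:[5,8] -> hit [5,13/2] leaf, test {P6@t=6, P15(miss)}
        N12 x:[4,8] y:[3,8] z:[7/3,13/3] -> hit [4,13/3] leaf, test {P4(miss), P17@t=4}
      N11 x:[-4,7] y:[21/2,13] z:[6,25/3] -> miss, prune

Visited [0, 10, 14, 13, 16, 6, 5, 12, 11]. Tests: 9 box, 2 leaf. Nearest: P17.

== RESULT ==
17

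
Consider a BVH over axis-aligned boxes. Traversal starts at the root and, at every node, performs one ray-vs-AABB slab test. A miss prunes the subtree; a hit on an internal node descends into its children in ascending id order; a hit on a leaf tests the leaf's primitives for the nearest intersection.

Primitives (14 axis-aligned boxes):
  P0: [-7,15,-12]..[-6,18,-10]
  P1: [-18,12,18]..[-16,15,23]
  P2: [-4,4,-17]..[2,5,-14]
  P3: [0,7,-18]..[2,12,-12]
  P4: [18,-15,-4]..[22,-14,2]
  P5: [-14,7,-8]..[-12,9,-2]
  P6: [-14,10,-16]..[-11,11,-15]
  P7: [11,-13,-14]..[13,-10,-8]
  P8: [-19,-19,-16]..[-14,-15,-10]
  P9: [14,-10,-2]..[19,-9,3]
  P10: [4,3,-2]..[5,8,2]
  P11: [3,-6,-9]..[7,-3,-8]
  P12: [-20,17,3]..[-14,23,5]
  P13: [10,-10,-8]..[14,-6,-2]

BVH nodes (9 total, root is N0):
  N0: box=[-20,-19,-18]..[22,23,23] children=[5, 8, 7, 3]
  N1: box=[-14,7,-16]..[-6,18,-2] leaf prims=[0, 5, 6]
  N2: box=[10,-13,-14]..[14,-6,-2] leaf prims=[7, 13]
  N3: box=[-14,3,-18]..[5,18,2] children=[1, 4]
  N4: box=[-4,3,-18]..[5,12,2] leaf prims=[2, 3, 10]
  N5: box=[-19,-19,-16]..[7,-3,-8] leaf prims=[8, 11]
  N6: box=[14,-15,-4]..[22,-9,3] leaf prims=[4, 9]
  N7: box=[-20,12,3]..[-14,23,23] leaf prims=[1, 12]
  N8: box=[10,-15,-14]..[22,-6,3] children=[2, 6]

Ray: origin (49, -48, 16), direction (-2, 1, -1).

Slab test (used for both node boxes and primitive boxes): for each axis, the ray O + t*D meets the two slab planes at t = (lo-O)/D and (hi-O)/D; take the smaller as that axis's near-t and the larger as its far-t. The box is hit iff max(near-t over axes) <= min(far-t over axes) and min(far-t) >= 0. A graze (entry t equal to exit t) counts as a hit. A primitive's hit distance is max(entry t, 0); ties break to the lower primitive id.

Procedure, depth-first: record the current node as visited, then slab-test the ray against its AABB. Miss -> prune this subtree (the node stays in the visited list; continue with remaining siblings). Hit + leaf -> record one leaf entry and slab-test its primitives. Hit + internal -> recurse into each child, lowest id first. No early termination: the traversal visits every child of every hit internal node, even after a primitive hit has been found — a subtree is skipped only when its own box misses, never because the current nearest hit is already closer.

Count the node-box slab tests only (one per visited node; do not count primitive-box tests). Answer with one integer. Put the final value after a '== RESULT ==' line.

Traverse from the root:
N0 x:[27/2,69/2] y:[29,71] z:[-7,34] -> hit [29,34], descend [3, 5, 7, 8]
  N3 x:[22,63/2] y:[51,66] z:[14,34] -> miss, prune
  N5 x:[21,34] y:[29,45] z:[24,32] -> hit [29,32] leaf, test {P8@t=63/2, P11(miss)}
  N7 x:[63/2,69/2] y:[60,71] z:[-7,13] -> miss, prune
  N8 x:[27/2,39/2] y:[33,42] z:[13,30] -> miss, prune

Summary -> nodes [0, 3, 5, 7, 8]; box-tests=5; leaf-entries=1; first=P8

== RESULT ==
5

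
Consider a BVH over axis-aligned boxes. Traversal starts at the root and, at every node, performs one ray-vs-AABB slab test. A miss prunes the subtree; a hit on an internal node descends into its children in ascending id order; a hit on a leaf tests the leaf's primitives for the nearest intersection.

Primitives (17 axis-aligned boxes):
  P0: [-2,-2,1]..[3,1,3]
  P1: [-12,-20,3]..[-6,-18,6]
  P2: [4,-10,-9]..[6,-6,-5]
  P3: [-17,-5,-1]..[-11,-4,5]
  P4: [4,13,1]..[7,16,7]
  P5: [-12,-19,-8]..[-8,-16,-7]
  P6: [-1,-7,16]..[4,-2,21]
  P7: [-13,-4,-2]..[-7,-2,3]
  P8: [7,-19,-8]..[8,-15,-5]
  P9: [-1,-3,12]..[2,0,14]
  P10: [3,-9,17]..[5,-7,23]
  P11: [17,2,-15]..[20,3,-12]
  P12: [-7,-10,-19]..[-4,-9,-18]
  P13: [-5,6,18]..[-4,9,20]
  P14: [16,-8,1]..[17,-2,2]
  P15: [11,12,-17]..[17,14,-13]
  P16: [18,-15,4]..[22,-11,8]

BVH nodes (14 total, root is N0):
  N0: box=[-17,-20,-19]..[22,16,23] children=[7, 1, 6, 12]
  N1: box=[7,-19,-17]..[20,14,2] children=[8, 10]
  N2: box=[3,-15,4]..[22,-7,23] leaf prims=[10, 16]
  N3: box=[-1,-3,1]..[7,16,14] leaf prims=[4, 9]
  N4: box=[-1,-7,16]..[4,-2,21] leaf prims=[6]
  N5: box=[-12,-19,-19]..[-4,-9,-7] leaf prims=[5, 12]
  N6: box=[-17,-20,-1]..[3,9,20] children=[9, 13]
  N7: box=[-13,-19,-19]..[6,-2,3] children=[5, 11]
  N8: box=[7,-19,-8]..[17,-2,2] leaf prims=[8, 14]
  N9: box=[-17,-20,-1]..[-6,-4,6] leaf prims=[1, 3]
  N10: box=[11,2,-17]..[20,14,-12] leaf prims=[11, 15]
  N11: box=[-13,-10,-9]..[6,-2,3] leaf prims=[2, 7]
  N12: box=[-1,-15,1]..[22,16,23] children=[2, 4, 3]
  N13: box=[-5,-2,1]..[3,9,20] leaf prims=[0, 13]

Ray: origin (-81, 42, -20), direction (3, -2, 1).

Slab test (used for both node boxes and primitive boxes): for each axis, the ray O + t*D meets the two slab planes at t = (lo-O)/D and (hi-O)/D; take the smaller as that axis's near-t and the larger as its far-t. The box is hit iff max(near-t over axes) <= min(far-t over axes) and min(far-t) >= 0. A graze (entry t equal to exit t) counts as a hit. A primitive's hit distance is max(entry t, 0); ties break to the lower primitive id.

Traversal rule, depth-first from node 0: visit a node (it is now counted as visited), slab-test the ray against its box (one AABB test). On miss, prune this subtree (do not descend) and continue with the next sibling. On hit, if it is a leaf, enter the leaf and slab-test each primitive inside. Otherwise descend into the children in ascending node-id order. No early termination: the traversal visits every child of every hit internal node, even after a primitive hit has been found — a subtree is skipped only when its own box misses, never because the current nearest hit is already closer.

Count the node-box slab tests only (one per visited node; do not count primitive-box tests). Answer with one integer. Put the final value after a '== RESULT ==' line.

Traverse from the root:
N0 x:[64/3,103/3] y:[13,31] z:[1,43] -> hit [64/3,31], descend [1, 6, 7, 12]
  N1 x:[88/3,101/3] y:[14,61/2] z:[3,22] -> miss, prune
  N6 x:[64/3,28] y:[33/2,31] z:[19,40] -> hit [64/3,28], descend [9, 13]
    N9 x:[64/3,25] y:[23,31] z:[19,26] -> hit [23,25] leaf, test {P1(miss), P3@t=23}
    N13 x:[76/3,28] y:[33/2,22] z:[21,40] -> miss, prune
  N7 x:[68/3,29] y:[22,61/2] z:[1,23] -> hit [68/3,23], descend [5, 11]
    N5 x:[23,77/3] y:[51/2,61/2] z:[1,13] -> miss, prune
    N11 x:[68/3,29] y:[22,26] z:[11,23] -> hit [68/3,23] leaf, test {P2(miss), P7@t=68/3}
  N12 x:[80/3,103/3] y:[13,57/2] z:[21,43] -> hit [80/3,57/2], descend [2, 3, 4]
    N2 x:[28,103/3] y:[49/2,57/2] z:[24,43] -> hit [28,57/2] leaf, test {P10(miss), P16(miss)}
    N3 x:[80/3,88/3] y:[13,45/2] z:[21,34] -> miss, prune
    N4 x:[80/3,85/3] y:[22,49/2] z:[36,41] -> miss, prune

12 AABB tests over nodes [0, 1, 6, 9, 13, 7, 5, 11, 12, 2, 3, 4]; 3 leaves entered; closest P7.

== RESULT ==
12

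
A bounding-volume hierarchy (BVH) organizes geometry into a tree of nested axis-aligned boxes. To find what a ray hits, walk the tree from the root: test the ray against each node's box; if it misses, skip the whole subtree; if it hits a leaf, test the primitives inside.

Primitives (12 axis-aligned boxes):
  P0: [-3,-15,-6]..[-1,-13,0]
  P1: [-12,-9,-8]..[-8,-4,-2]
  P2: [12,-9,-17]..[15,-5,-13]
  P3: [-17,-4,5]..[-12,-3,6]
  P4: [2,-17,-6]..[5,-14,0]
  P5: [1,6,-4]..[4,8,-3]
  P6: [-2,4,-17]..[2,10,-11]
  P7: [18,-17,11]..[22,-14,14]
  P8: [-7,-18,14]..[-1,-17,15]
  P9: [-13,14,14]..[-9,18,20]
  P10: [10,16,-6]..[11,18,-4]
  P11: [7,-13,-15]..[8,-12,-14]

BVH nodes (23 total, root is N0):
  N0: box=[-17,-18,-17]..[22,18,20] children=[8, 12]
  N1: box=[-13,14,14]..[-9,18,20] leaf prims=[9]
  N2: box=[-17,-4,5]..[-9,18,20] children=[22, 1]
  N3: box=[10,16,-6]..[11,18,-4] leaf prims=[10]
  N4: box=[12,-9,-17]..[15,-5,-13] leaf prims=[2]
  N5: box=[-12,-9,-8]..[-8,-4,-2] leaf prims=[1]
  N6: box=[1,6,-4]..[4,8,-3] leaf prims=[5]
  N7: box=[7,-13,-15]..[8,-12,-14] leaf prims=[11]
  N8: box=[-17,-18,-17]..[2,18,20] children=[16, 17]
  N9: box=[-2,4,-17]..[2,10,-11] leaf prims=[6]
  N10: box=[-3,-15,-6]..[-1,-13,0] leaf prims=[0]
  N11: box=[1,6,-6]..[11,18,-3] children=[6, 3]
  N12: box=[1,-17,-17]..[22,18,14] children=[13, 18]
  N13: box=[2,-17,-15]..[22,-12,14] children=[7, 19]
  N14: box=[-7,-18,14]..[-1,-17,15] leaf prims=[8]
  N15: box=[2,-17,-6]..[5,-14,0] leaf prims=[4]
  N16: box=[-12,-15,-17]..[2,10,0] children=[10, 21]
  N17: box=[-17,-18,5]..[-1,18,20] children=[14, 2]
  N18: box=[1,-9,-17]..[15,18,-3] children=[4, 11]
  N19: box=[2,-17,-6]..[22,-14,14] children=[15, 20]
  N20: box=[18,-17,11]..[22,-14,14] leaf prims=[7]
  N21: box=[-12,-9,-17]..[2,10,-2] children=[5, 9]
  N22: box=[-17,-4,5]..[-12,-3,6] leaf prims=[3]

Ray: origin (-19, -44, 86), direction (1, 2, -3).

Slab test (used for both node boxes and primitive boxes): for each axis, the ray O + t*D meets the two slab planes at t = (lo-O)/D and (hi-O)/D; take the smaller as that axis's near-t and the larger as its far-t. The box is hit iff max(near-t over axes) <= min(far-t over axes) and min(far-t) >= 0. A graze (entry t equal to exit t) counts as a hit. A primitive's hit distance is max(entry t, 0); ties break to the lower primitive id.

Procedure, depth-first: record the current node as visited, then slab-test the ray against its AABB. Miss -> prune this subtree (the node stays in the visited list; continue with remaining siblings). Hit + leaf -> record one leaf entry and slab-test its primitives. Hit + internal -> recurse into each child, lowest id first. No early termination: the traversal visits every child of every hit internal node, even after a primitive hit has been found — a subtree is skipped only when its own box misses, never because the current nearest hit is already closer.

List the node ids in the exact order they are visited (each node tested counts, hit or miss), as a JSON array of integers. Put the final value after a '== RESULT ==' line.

Walk:
N0 x:[2,41] y:[13,31] z:[22,103/3] -> hit [22,31], descend [8, 12]
  N8 x:[2,21] y:[13,31] z:[22,103/3] -> miss, prune
  N12 x:[20,41] y:[27/2,31] z:[24,103/3] -> hit [24,31], descend [13, 18]
    N13 x:[21,41] y:[27/2,16] z:[24,101/3] -> miss, prune
    N18 x:[20,34] y:[35/2,31] z:[89/3,103/3] -> hit [89/3,31], descend [4, 11]
      N4 x:[31,34] y:[35/2,39/2] z:[33,103/3] -> miss, prune
      N11 x:[20,30] y:[25,31] z:[89/3,92/3] -> hit [89/3,30], descend [3, 6]
        N3 x:[29,30] y:[30,31] z:[30,92/3] -> hit [30,30] leaf, test {P10@t=30}
        N6 x:[20,23] y:[25,26] z:[89/3,30] -> miss, prune

order=[0, 8, 12, 13, 18, 4, 11, 3, 6]  |boxes|=9  |leaves|=1  hit=P10

== RESULT ==
[0, 8, 12, 13, 18, 4, 11, 3, 6]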